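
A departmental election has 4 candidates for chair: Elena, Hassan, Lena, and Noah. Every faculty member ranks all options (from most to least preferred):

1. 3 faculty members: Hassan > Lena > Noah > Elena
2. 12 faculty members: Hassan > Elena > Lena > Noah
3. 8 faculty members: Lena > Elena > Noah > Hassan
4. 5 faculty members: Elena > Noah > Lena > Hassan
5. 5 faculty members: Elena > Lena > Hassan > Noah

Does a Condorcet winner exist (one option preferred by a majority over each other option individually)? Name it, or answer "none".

Elena vs Hassan: 18–15 for Elena.
Elena vs Lena: 22–11 for Elena.
Elena vs Noah: 30–3 for Elena.
Elena beats every other option head-to-head.

Elena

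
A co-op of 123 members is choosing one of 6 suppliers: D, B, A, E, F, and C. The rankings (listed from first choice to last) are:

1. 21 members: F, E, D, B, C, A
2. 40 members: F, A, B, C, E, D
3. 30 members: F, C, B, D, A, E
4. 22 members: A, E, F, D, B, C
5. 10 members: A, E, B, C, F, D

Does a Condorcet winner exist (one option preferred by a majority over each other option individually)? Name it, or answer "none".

F vs D: 123–0 for F.
F vs B: 113–10 for F.
F vs A: 91–32 for F.
F vs E: 91–32 for F.
F vs C: 113–10 for F.
F beats every other option head-to-head.

F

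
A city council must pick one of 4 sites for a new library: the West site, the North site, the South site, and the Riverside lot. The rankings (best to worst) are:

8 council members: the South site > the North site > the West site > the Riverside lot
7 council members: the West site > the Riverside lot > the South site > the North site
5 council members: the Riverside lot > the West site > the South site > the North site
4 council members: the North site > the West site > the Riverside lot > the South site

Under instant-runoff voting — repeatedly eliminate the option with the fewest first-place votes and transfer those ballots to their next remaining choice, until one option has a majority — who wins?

the West site

Round 1: the West site 7, the North site 4, the South site 8, the Riverside lot 5. Eliminate the North site.
Round 2: the West site 11, the South site 8, the Riverside lot 5. Eliminate the Riverside lot.
Round 3: the West site 16, the South site 8. The West site has a majority.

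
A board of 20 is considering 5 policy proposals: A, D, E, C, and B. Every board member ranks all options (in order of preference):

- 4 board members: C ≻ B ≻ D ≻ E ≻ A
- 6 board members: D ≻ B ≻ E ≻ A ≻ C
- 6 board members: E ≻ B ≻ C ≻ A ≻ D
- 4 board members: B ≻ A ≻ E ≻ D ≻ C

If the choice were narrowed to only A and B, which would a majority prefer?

Voters preferring A to B: 0; preferring B to A: 20.
B wins the head-to-head.

B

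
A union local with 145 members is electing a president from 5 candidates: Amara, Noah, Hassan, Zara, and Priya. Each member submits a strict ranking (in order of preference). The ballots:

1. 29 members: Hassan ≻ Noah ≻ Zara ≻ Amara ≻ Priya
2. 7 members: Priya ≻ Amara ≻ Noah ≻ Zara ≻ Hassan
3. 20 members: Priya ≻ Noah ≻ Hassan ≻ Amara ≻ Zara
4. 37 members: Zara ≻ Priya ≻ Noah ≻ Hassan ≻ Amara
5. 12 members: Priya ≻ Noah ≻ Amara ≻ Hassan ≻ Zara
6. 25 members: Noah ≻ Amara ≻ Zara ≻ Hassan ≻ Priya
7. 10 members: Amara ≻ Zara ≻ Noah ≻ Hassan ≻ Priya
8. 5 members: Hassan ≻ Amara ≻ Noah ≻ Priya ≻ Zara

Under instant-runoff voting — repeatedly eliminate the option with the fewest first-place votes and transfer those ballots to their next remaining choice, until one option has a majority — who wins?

Round 1: Amara 10, Noah 25, Hassan 34, Zara 37, Priya 39. Eliminate Amara.
Round 2: Noah 25, Hassan 34, Zara 47, Priya 39. Eliminate Noah.
Round 3: Hassan 34, Zara 72, Priya 39. Eliminate Hassan.
Round 4: Zara 101, Priya 44. Zara has a majority.

Zara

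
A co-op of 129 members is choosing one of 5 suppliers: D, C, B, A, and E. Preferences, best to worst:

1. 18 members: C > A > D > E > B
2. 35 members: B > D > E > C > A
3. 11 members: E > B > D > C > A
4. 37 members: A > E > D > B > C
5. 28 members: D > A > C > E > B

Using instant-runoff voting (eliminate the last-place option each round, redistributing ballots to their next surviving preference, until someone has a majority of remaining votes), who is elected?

A

Round 1: D 28, C 18, B 35, A 37, E 11. Eliminate E.
Round 2: D 28, C 18, B 46, A 37. Eliminate C.
Round 3: D 28, B 46, A 55. Eliminate D.
Round 4: B 46, A 83. A has a majority.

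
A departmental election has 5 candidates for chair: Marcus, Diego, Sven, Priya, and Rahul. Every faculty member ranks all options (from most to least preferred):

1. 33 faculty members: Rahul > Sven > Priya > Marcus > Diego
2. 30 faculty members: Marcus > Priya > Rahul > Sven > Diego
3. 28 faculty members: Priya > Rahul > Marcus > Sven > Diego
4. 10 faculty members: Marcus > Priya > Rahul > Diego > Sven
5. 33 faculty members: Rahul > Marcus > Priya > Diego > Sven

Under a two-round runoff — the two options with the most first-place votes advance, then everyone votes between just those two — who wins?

Round 1 first-place votes: Marcus 40, Diego 0, Sven 0, Priya 28, Rahul 66.
Rahul and Marcus advance.
Runoff: Rahul is preferred to Marcus by 94 voters; Marcus by 40.
Rahul wins the runoff.

Rahul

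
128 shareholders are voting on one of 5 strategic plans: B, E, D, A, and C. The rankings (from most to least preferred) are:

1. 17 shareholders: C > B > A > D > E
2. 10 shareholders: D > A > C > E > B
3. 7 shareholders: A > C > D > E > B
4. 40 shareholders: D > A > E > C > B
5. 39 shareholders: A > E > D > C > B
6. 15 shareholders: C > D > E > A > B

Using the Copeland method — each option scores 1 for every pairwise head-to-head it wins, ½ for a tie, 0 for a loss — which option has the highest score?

D

B: loses to E, D, A, and C → score 0.
E: beats B and C; loses to D and A → score 2.
D: beats B, E, A, and C → score 4.
A: beats B, E, and C; loses to D → score 3.
C: beats B; loses to E, D, and A → score 1.
D has the best pairwise record.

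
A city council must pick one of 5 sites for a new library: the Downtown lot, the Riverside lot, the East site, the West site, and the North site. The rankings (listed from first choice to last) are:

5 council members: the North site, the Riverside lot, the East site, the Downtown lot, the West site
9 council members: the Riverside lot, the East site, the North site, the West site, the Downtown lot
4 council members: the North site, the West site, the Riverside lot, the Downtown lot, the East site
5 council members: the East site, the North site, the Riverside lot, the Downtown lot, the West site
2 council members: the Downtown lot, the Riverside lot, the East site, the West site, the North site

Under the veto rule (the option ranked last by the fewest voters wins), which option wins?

Last-place votes: the Downtown lot 9, the Riverside lot 0, the East site 4, the West site 10, the North site 2.
the Riverside lot is ranked last by the fewest voters, so the Riverside lot wins.

the Riverside lot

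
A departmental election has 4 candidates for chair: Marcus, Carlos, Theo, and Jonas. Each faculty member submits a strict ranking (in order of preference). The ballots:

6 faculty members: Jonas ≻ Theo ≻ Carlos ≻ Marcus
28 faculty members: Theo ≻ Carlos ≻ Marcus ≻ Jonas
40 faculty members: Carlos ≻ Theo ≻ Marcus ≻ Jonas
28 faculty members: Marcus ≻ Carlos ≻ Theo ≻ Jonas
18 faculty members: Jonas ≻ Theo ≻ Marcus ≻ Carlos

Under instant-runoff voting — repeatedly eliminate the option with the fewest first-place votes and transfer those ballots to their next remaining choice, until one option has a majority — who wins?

Round 1: Marcus 28, Carlos 40, Theo 28, Jonas 24. Eliminate Jonas.
Round 2: Marcus 28, Carlos 40, Theo 52. Eliminate Marcus.
Round 3: Carlos 68, Theo 52. Carlos has a majority.

Carlos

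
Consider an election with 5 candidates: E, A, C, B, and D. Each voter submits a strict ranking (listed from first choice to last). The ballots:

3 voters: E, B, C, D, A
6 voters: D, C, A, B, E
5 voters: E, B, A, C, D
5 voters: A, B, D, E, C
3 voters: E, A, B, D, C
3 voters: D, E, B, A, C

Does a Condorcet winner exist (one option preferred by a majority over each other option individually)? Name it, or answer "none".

Checking pairwise contests:
D beats E 14–11.
E beats A 14–11.
E beats C 19–6.
E beats B 14–11.
A beats D 13–12.
Every option loses at least one head-to-head, so there is no Condorcet winner.

none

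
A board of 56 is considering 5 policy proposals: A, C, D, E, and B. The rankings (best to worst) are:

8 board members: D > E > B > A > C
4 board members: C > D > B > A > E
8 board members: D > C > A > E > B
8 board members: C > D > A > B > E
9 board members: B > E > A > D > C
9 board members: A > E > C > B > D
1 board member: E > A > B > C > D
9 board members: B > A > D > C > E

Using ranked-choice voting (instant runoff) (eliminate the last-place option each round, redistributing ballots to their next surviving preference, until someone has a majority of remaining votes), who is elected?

Round 1: A 9, C 12, D 16, E 1, B 18. Eliminate E.
Round 2: A 10, C 12, D 16, B 18. Eliminate A.
Round 3: C 21, D 16, B 19. Eliminate D.
Round 4: C 29, B 27. C has a majority.

C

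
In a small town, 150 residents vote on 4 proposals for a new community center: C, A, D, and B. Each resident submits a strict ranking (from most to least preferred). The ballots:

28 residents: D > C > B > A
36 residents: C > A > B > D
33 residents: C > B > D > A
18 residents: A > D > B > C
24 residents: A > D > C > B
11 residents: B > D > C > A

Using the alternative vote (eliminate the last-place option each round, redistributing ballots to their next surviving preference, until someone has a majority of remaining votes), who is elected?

C

Round 1: C 69, A 42, D 28, B 11. Eliminate B.
Round 2: C 69, A 42, D 39. Eliminate D.
Round 3: C 108, A 42. C has a majority.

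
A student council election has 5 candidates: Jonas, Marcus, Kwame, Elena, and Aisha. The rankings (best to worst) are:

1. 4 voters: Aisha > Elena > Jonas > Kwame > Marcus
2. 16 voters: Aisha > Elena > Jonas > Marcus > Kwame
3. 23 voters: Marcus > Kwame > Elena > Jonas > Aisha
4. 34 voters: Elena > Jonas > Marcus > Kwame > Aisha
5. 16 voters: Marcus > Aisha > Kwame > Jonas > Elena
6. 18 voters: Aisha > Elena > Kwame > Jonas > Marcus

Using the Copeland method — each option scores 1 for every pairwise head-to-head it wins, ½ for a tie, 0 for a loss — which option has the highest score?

Elena

Jonas: beats Marcus and Aisha; loses to Kwame and Elena → score 2.
Marcus: beats Kwame and Aisha; loses to Jonas and Elena → score 2.
Kwame: beats Jonas and Aisha; loses to Marcus and Elena → score 2.
Elena: beats Jonas, Marcus, Kwame, and Aisha → score 4.
Aisha: loses to Jonas, Marcus, Kwame, and Elena → score 0.
Elena has the best pairwise record.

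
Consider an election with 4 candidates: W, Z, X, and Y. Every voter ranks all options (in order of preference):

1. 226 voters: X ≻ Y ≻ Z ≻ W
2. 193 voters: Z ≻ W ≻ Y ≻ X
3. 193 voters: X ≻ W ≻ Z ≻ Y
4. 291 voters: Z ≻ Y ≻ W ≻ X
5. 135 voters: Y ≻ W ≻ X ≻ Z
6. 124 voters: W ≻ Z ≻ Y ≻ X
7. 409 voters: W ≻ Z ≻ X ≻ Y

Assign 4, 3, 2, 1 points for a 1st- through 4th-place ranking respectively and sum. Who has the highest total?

W: 226·1 + 193·3 + 193·3 + 291·2 + 135·3 + 124·4 + 409·4 = 4503
Z: 226·2 + 193·4 + 193·2 + 291·4 + 135·1 + 124·3 + 409·3 = 4508
X: 226·4 + 193·1 + 193·4 + 291·1 + 135·2 + 124·1 + 409·2 = 3372
Y: 226·3 + 193·2 + 193·1 + 291·3 + 135·4 + 124·2 + 409·1 = 3327
Z has the highest Borda score (4508).

Z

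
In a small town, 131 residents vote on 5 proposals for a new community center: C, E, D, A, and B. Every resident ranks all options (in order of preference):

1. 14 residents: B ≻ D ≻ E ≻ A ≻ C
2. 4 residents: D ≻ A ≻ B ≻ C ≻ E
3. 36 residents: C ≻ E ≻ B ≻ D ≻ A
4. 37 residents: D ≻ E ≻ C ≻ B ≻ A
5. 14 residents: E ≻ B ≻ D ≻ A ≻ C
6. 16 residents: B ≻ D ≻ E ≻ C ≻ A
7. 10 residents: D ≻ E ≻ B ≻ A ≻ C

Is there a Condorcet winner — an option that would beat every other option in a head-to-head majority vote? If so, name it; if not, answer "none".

none

Checking pairwise contests:
E beats C 91–40.
D beats E 81–50.
B beats D 80–51.
C beats A 89–42.
C beats B 73–58.
Every option loses at least one head-to-head, so there is no Condorcet winner.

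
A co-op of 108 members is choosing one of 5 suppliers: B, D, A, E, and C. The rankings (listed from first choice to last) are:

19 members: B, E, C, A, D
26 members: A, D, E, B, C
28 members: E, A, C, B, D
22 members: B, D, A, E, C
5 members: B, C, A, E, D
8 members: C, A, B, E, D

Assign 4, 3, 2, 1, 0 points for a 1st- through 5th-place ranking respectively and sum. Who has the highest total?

B: 19·4 + 26·1 + 28·1 + 22·4 + 5·4 + 8·2 = 254
D: 19·0 + 26·3 + 28·0 + 22·3 + 5·0 + 8·0 = 144
A: 19·1 + 26·4 + 28·3 + 22·2 + 5·2 + 8·3 = 285
E: 19·3 + 26·2 + 28·4 + 22·1 + 5·1 + 8·1 = 256
C: 19·2 + 26·0 + 28·2 + 22·0 + 5·3 + 8·4 = 141
A has the highest Borda score (285).

A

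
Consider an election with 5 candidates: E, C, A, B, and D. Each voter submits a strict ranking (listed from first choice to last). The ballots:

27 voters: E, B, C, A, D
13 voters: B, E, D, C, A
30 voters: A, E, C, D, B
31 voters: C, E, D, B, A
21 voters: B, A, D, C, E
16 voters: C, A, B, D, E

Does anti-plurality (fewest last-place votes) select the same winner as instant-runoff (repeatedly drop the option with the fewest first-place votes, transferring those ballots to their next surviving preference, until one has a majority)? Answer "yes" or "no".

yes

Anti-plurality — last-place votes: E 37, C 0, A 44, B 30, D 27. Winner: C.
Instant-runoff — R1 E 27, C 47, A 30, B 34, D 0 (D out); R2 E 27, C 47, A 30, B 34 (E out); R3 C 47, A 30, B 61 (A out); R4 C 77, B 61 (C winner). Winner: C.
The two methods agree.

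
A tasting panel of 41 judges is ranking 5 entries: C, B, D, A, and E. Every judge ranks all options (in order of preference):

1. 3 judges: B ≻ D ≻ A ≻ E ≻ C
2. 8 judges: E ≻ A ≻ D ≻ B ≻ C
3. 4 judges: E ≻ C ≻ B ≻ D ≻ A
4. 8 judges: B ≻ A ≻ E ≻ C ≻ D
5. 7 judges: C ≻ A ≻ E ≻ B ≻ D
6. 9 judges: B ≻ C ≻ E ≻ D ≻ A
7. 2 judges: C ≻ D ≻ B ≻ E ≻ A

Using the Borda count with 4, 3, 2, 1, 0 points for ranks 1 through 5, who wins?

C: 3·0 + 8·0 + 4·3 + 8·1 + 7·4 + 9·3 + 2·4 = 83
B: 3·4 + 8·1 + 4·2 + 8·4 + 7·1 + 9·4 + 2·2 = 107
D: 3·3 + 8·2 + 4·1 + 8·0 + 7·0 + 9·1 + 2·3 = 44
A: 3·2 + 8·3 + 4·0 + 8·3 + 7·3 + 9·0 + 2·0 = 75
E: 3·1 + 8·4 + 4·4 + 8·2 + 7·2 + 9·2 + 2·1 = 101
B has the highest Borda score (107).

B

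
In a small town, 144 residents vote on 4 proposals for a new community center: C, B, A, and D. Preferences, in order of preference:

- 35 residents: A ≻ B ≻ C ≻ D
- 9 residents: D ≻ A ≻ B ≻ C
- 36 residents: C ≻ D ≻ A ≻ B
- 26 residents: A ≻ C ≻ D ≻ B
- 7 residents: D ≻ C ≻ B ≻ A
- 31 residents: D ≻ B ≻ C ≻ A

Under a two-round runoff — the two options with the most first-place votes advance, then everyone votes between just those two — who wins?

D

Round 1 first-place votes: C 36, B 0, A 61, D 47.
A and D advance.
Runoff: A is preferred to D by 61 voters; D by 83.
D wins the runoff.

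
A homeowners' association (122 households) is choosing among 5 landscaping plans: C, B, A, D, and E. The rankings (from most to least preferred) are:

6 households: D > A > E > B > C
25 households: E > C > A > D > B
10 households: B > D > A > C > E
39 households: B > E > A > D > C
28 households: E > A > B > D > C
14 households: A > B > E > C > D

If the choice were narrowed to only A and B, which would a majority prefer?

Voters preferring A to B: 73; preferring B to A: 49.
A wins the head-to-head.

A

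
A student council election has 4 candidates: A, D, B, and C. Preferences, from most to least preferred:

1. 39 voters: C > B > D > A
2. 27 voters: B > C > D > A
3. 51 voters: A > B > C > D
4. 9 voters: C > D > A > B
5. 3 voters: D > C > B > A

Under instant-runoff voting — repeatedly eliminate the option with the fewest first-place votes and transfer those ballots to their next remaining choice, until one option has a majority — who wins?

Round 1: A 51, D 3, B 27, C 48. Eliminate D.
Round 2: A 51, B 27, C 51. Eliminate B.
Round 3: A 51, C 78. C has a majority.

C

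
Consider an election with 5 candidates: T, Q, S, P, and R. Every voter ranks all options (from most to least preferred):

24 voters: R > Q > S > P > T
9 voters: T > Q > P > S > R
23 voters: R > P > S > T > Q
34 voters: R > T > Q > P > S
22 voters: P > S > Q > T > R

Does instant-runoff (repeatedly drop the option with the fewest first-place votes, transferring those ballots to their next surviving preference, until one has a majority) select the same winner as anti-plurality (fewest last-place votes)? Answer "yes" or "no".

no

Instant-runoff — R1 T 9, Q 0, S 0, P 22, R 81 (R winner). Winner: R.
Anti-plurality — last-place votes: T 24, Q 23, S 34, P 0, R 31. Winner: P.
The two methods disagree.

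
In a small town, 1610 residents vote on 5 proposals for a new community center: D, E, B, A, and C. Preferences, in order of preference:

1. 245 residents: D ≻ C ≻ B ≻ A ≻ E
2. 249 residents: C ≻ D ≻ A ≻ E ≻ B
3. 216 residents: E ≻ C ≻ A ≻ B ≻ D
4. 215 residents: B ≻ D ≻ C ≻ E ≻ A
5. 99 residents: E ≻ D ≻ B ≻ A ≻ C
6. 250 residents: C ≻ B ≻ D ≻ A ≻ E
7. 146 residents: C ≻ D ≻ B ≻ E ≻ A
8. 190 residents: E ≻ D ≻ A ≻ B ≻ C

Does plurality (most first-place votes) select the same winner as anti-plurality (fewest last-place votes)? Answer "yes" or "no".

Plurality — first-place votes: D 245, E 505, B 215, A 0, C 645. Winner: C.
Anti-plurality — last-place votes: D 216, E 495, B 249, A 361, C 289. Winner: D.
The two methods disagree.

no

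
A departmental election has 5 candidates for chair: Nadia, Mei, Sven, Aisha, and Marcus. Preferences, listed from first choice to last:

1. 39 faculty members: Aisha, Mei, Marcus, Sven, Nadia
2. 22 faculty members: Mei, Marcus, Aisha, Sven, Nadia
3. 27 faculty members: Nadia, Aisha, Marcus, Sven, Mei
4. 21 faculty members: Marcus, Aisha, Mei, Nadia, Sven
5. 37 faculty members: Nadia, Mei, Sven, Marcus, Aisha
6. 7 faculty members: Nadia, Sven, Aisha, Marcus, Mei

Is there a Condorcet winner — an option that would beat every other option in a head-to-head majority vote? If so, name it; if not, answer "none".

Checking pairwise contests:
Mei beats Nadia 82–71.
Aisha beats Mei 94–59.
Nadia beats Sven 92–61.
Marcus beats Aisha 80–73.
Mei beats Marcus 98–55.
Every option loses at least one head-to-head, so there is no Condorcet winner.

none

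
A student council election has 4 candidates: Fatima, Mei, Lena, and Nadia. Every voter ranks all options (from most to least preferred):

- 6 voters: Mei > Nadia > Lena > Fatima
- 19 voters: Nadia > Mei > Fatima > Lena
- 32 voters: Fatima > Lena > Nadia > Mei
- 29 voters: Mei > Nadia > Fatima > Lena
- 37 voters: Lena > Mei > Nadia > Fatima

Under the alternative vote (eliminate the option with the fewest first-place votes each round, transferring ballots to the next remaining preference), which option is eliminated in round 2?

Fatima

Round 1: Fatima 32, Mei 35, Lena 37, Nadia 19. Eliminate Nadia.
Round 2: Fatima 32, Mei 54, Lena 37. Eliminate Fatima.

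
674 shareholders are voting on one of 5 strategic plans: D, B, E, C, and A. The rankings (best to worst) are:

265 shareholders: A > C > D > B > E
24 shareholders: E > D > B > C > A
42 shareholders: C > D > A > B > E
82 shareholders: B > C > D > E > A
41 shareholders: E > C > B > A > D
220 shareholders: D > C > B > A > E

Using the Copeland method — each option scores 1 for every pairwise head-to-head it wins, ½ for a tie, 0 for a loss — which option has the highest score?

D: beats B, E, and A; loses to C → score 3.
B: beats E and A; loses to D and C → score 2.
E: loses to D, B, C, and A → score 0.
C: beats D, B, E, and A → score 4.
A: beats E; loses to D, B, and C → score 1.
C has the best pairwise record.

C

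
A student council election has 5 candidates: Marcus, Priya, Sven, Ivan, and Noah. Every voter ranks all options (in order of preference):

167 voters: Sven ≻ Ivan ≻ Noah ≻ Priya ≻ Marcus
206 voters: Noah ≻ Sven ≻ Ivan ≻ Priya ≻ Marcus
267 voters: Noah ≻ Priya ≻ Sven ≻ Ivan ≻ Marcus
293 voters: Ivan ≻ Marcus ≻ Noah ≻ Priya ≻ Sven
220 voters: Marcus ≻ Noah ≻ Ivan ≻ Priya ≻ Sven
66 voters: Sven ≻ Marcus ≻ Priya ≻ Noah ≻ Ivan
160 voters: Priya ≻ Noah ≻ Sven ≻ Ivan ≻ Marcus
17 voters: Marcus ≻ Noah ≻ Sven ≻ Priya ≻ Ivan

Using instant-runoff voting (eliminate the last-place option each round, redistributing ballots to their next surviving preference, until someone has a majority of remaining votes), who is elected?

Noah

Round 1: Marcus 237, Priya 160, Sven 233, Ivan 293, Noah 473. Eliminate Priya.
Round 2: Marcus 237, Sven 233, Ivan 293, Noah 633. Eliminate Sven.
Round 3: Marcus 303, Ivan 460, Noah 633. Eliminate Marcus.
Round 4: Ivan 460, Noah 936. Noah has a majority.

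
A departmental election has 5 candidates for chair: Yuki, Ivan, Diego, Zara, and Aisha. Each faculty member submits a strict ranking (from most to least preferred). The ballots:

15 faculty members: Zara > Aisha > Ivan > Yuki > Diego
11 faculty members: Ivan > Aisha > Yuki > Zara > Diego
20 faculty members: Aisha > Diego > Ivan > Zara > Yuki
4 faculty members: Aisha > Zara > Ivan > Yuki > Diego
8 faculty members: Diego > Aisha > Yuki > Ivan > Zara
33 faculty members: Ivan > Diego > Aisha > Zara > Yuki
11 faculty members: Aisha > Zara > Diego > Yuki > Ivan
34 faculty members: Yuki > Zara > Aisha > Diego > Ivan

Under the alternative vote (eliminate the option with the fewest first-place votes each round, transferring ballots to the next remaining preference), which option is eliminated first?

Round 1: Yuki 34, Ivan 44, Diego 8, Zara 15, Aisha 35. Eliminate Diego.

Diego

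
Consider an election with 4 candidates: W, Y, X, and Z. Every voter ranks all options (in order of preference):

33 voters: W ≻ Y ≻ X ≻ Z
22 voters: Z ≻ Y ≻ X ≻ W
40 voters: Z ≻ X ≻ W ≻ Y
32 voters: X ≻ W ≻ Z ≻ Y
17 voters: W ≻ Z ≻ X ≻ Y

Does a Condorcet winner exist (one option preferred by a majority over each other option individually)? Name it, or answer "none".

Checking pairwise contests:
X beats W 94–50.
W beats Y 122–22.
Z beats X 79–65.
W beats Z 82–62.
Every option loses at least one head-to-head, so there is no Condorcet winner.

none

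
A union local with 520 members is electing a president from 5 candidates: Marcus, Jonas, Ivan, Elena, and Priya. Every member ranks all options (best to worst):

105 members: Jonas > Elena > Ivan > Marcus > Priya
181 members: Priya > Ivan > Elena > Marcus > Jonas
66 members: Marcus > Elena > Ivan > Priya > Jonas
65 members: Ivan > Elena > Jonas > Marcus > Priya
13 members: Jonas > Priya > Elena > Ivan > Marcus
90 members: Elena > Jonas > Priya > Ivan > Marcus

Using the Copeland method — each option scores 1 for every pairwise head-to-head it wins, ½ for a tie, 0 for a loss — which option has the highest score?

Elena

Marcus: loses to Jonas, Ivan, Elena, and Priya → score 0.
Jonas: beats Marcus and Priya; loses to Ivan and Elena → score 2.
Ivan: beats Marcus and Jonas; loses to Elena and Priya → score 2.
Elena: beats Marcus, Jonas, Ivan, and Priya → score 4.
Priya: beats Marcus and Ivan; loses to Jonas and Elena → score 2.
Elena has the best pairwise record.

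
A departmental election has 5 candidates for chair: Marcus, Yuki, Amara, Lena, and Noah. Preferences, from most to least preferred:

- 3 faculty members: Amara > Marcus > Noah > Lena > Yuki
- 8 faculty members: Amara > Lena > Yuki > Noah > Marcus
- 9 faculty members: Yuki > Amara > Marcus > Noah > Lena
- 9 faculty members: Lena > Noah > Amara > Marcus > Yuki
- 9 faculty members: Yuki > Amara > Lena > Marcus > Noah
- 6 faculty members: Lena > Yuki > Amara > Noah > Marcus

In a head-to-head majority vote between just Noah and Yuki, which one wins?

Voters preferring Noah to Yuki: 12; preferring Yuki to Noah: 32.
Yuki wins the head-to-head.

Yuki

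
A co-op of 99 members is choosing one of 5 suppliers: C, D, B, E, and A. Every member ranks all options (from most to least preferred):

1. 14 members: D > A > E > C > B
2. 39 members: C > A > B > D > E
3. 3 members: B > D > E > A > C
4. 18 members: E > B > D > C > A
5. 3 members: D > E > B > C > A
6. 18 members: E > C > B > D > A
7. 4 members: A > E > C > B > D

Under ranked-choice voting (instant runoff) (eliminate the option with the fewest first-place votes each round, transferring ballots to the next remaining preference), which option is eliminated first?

Round 1: C 39, D 17, B 3, E 36, A 4. Eliminate B.

B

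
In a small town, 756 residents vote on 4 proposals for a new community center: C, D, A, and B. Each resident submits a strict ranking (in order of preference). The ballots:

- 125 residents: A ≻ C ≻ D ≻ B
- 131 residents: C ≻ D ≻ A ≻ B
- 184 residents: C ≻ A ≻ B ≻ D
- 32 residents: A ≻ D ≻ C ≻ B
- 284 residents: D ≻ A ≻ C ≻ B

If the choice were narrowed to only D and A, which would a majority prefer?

D

Voters preferring D to A: 415; preferring A to D: 341.
D wins the head-to-head.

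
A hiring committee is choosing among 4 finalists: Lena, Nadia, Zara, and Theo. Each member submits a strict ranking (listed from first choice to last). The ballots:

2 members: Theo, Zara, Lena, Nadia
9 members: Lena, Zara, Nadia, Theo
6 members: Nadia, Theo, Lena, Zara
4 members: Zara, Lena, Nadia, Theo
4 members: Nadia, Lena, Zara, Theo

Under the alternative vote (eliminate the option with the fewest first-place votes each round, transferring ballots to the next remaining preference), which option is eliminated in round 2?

Round 1: Lena 9, Nadia 10, Zara 4, Theo 2. Eliminate Theo.
Round 2: Lena 9, Nadia 10, Zara 6. Eliminate Zara.

Zara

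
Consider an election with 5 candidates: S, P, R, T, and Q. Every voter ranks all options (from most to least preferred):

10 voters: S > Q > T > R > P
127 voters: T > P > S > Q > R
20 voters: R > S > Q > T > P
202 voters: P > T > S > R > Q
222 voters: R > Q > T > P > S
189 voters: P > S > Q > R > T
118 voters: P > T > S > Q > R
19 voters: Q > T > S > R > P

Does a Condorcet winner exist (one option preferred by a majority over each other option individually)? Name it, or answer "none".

P vs S: 858–49 for P.
P vs R: 636–271 for P.
P vs T: 509–398 for P.
P vs Q: 636–271 for P.
P beats every other option head-to-head.

P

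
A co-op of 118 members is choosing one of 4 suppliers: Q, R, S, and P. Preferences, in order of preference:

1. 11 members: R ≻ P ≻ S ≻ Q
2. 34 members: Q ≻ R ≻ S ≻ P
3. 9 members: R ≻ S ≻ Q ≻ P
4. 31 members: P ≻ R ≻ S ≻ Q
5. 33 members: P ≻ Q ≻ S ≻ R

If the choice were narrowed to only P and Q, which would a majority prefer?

Voters preferring P to Q: 75; preferring Q to P: 43.
P wins the head-to-head.

P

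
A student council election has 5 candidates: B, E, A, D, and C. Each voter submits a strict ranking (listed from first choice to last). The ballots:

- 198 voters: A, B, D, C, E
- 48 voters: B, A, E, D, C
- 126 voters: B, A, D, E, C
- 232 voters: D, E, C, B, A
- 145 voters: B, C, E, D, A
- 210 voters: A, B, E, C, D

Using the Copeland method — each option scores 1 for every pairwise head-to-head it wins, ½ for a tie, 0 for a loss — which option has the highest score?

B: beats E, A, D, and C → score 4.
E: beats C; loses to B, A, and D → score 1.
A: beats E, D, and C; loses to B → score 3.
D: beats E and C; loses to B and A → score 2.
C: loses to B, E, A, and D → score 0.
B has the best pairwise record.

B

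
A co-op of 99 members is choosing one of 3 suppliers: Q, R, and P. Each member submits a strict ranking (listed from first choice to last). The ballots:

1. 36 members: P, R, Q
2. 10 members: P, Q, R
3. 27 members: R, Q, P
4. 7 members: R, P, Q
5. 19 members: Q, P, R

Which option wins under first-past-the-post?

P

First-place votes: Q 19, R 34, P 46.
P has the most first-place votes.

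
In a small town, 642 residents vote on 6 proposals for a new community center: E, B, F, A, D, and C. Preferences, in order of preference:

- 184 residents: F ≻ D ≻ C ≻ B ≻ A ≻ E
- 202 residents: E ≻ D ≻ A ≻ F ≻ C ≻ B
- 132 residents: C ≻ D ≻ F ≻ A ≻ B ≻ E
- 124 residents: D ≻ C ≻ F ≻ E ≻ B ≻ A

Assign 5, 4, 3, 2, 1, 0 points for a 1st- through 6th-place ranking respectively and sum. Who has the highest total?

E: 184·0 + 202·5 + 132·0 + 124·2 = 1258
B: 184·2 + 202·0 + 132·1 + 124·1 = 624
F: 184·5 + 202·2 + 132·3 + 124·3 = 2092
A: 184·1 + 202·3 + 132·2 + 124·0 = 1054
D: 184·4 + 202·4 + 132·4 + 124·5 = 2692
C: 184·3 + 202·1 + 132·5 + 124·4 = 1910
D has the highest Borda score (2692).

D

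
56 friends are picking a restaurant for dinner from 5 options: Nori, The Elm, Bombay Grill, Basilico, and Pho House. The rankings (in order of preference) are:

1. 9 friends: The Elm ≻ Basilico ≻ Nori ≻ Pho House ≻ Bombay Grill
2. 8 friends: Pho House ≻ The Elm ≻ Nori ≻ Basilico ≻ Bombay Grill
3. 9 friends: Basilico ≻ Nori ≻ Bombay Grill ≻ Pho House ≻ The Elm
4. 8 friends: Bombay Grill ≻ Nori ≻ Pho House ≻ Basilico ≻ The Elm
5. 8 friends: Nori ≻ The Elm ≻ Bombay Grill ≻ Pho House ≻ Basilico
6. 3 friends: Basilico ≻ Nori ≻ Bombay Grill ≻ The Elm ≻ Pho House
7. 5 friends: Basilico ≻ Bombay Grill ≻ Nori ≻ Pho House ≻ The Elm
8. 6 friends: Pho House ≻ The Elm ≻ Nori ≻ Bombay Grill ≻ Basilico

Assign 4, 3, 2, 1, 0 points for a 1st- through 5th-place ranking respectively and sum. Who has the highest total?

Nori

Nori: 9·2 + 8·2 + 9·3 + 8·3 + 8·4 + 3·3 + 5·2 + 6·2 = 148
The Elm: 9·4 + 8·3 + 9·0 + 8·0 + 8·3 + 3·1 + 5·0 + 6·3 = 105
Bombay Grill: 9·0 + 8·0 + 9·2 + 8·4 + 8·2 + 3·2 + 5·3 + 6·1 = 93
Basilico: 9·3 + 8·1 + 9·4 + 8·1 + 8·0 + 3·4 + 5·4 + 6·0 = 111
Pho House: 9·1 + 8·4 + 9·1 + 8·2 + 8·1 + 3·0 + 5·1 + 6·4 = 103
Nori has the highest Borda score (148).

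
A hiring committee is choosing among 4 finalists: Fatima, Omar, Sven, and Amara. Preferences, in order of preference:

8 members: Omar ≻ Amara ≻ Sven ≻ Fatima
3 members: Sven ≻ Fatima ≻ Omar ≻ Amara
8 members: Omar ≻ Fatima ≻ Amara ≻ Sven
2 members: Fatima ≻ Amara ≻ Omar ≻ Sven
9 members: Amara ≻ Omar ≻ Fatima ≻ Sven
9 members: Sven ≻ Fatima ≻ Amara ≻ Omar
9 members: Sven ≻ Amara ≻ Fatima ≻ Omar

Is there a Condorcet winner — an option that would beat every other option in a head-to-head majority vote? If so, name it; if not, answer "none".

Amara

Amara vs Fatima: 26–22 for Amara.
Amara vs Omar: 29–19 for Amara.
Amara vs Sven: 27–21 for Amara.
Amara beats every other option head-to-head.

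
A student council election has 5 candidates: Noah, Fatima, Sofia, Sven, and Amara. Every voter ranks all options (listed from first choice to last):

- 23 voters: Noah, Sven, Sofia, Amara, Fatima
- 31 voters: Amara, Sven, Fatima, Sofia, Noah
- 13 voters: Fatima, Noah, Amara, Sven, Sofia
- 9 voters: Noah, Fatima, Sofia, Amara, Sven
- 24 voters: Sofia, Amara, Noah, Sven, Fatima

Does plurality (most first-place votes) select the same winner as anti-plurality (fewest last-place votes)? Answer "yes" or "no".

no

Plurality — first-place votes: Noah 32, Fatima 13, Sofia 24, Sven 0, Amara 31. Winner: Noah.
Anti-plurality — last-place votes: Noah 31, Fatima 47, Sofia 13, Sven 9, Amara 0. Winner: Amara.
The two methods disagree.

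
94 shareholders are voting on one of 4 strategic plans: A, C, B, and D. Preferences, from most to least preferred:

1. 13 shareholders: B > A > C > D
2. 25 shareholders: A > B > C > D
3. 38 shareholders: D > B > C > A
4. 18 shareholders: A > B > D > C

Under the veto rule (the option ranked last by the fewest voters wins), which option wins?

B

Last-place votes: A 38, C 18, B 0, D 38.
B is ranked last by the fewest voters, so B wins.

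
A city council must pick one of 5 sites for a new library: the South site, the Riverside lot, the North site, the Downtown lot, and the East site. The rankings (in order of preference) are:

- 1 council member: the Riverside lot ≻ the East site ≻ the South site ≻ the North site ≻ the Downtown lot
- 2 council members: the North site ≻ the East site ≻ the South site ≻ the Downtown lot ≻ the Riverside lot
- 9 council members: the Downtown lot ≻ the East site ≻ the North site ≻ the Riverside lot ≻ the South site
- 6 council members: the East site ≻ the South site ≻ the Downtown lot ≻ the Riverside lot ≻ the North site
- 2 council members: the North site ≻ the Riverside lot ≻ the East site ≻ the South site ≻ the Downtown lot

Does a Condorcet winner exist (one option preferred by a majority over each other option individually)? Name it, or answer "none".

the East site

the East site vs the South site: 20–0 for the East site.
the East site vs the Riverside lot: 17–3 for the East site.
the East site vs the North site: 16–4 for the East site.
the East site vs the Downtown lot: 11–9 for the East site.
the East site beats every other option head-to-head.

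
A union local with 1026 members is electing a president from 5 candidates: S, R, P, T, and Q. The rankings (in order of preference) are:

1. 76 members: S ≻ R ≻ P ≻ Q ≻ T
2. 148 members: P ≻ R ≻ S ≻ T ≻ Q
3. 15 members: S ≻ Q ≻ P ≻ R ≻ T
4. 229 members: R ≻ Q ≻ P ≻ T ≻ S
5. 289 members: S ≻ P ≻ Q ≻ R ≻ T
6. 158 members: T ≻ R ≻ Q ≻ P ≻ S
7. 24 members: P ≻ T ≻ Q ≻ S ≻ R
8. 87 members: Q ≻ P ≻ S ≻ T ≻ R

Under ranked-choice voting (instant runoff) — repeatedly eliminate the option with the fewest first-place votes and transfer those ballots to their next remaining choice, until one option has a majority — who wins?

Round 1: S 380, R 229, P 172, T 158, Q 87. Eliminate Q.
Round 2: S 380, R 229, P 259, T 158. Eliminate T.
Round 3: S 380, R 387, P 259. Eliminate P.
Round 4: S 491, R 535. R has a majority.

R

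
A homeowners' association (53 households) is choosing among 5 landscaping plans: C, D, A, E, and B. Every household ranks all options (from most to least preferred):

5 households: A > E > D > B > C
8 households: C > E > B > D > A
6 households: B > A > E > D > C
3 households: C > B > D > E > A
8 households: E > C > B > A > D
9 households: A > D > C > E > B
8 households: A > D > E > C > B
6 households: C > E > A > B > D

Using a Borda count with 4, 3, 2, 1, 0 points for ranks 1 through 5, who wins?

E

C: 5·0 + 8·4 + 6·0 + 3·4 + 8·3 + 9·2 + 8·1 + 6·4 = 118
D: 5·2 + 8·1 + 6·1 + 3·2 + 8·0 + 9·3 + 8·3 + 6·0 = 81
A: 5·4 + 8·0 + 6·3 + 3·0 + 8·1 + 9·4 + 8·4 + 6·2 = 126
E: 5·3 + 8·3 + 6·2 + 3·1 + 8·4 + 9·1 + 8·2 + 6·3 = 129
B: 5·1 + 8·2 + 6·4 + 3·3 + 8·2 + 9·0 + 8·0 + 6·1 = 76
E has the highest Borda score (129).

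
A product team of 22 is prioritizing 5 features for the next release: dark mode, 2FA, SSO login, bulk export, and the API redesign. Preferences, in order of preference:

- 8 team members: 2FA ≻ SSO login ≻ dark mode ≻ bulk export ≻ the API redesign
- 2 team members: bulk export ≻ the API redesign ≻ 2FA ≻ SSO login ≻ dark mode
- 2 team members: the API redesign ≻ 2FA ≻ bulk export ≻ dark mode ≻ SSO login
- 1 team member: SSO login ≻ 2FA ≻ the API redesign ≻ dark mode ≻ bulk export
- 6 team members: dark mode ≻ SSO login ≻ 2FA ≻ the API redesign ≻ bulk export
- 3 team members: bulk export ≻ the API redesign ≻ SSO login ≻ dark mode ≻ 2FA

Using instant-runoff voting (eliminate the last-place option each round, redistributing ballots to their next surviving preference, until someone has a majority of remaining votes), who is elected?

Round 1: dark mode 6, 2FA 8, SSO login 1, bulk export 5, the API redesign 2. Eliminate SSO login.
Round 2: dark mode 6, 2FA 9, bulk export 5, the API redesign 2. Eliminate the API redesign.
Round 3: dark mode 6, 2FA 11, bulk export 5. Eliminate bulk export.
Round 4: dark mode 9, 2FA 13. 2FA has a majority.

2FA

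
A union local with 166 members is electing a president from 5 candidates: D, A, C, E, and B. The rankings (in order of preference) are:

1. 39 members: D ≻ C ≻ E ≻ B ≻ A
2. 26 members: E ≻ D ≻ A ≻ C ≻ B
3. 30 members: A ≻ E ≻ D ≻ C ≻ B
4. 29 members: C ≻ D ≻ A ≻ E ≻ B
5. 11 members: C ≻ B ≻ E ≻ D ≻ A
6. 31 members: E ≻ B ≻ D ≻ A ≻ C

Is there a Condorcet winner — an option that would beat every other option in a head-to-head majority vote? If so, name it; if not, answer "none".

E

E vs D: 98–68 for E.
E vs A: 107–59 for E.
E vs C: 87–79 for E.
E vs B: 155–11 for E.
E beats every other option head-to-head.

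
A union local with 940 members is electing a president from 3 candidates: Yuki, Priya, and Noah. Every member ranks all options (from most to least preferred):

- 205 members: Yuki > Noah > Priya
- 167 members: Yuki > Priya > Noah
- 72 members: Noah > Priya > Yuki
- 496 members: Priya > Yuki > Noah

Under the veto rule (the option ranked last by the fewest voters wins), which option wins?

Last-place votes: Yuki 72, Priya 205, Noah 663.
Yuki is ranked last by the fewest voters, so Yuki wins.

Yuki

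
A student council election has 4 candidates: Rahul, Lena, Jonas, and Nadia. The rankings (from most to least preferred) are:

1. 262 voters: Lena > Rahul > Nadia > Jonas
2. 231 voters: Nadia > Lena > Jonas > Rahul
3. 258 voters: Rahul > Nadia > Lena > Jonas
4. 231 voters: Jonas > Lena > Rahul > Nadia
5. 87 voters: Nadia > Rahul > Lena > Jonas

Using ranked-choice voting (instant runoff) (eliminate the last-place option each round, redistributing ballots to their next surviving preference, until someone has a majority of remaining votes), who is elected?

Nadia

Round 1: Rahul 258, Lena 262, Jonas 231, Nadia 318. Eliminate Jonas.
Round 2: Rahul 258, Lena 493, Nadia 318. Eliminate Rahul.
Round 3: Lena 493, Nadia 576. Nadia has a majority.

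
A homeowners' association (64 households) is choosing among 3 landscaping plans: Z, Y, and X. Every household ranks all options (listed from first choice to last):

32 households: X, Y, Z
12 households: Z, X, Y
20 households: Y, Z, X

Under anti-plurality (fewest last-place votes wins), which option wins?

Y

Last-place votes: Z 32, Y 12, X 20.
Y is ranked last by the fewest voters, so Y wins.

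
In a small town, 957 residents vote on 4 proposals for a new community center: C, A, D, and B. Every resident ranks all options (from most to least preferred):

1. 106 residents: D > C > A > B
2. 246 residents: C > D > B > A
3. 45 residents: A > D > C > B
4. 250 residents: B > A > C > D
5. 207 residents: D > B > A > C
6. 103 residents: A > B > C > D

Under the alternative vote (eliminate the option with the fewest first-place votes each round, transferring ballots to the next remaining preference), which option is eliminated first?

Round 1: C 246, A 148, D 313, B 250. Eliminate A.

A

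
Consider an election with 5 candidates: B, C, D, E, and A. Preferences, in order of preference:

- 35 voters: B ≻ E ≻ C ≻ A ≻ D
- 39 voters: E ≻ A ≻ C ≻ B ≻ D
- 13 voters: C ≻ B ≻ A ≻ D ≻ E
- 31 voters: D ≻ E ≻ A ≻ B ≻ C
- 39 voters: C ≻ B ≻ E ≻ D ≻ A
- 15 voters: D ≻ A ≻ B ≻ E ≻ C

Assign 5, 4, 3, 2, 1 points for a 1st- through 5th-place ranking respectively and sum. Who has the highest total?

B: 35·5 + 39·2 + 13·4 + 31·2 + 39·4 + 15·3 = 568
C: 35·3 + 39·3 + 13·5 + 31·1 + 39·5 + 15·1 = 528
D: 35·1 + 39·1 + 13·2 + 31·5 + 39·2 + 15·5 = 408
E: 35·4 + 39·5 + 13·1 + 31·4 + 39·3 + 15·2 = 619
A: 35·2 + 39·4 + 13·3 + 31·3 + 39·1 + 15·4 = 457
E has the highest Borda score (619).

E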